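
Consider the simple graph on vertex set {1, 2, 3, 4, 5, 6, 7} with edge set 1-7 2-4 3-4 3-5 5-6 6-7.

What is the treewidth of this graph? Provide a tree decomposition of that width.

Treewidth 1.
Bags: B1 = {2, 4}  B2 = {3, 4}  B3 = {3, 5}  B4 = {5, 6}  B5 = {6, 7}  B6 = {1, 7}
Tree: B1–B2, B2–B3, B3–B4, B4–B5, B5–B6

The largest bag has 2 vertices, giving width 1; this decomposition certifies tw(G) ≤ 1. Since G has at least one edge (e.g. 2–4), it is not an edgeless graph, so tw(G) ≥ 1. Therefore the treewidth is 1.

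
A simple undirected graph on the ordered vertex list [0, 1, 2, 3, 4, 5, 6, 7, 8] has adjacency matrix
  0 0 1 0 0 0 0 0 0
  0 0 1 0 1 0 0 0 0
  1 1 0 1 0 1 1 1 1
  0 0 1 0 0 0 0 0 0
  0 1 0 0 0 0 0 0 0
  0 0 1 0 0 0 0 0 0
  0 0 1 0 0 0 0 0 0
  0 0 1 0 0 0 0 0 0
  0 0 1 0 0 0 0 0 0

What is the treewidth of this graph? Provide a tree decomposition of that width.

Treewidth 1.
One optimal decomposition is:
Bags: B1 = {2, 7}  B2 = {1, 2}  B3 = {2, 5}  B4 = {0, 2}  B5 = {1, 4}  B6 = {2, 8}  B7 = {2, 3}  B8 = {2, 6}
Tree: B1–B2, B1–B3, B2–B4, B2–B5, B4–B6, B1–B7, B4–B8

Each bag holds 2 vertices, so the decomposition has width 1, which upper-bounds the treewidth. G has an edge, so its treewidth is at least 1. Therefore the treewidth is 1.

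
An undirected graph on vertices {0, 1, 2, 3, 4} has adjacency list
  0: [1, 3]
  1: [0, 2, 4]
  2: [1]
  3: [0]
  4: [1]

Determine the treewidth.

A width-1 tree decomposition is:
Bags: B1 = {0, 3}  B2 = {0, 1}  B3 = {1, 4}  B4 = {1, 2}
Tree: B1–B2, B2–B3, B2–B4
The largest bag has 2 vertices, giving width 1; this decomposition certifies tw(G) ≤ 1. G has an edge, so its treewidth is at least 1. Combining the bounds, tw(G) = 1.

1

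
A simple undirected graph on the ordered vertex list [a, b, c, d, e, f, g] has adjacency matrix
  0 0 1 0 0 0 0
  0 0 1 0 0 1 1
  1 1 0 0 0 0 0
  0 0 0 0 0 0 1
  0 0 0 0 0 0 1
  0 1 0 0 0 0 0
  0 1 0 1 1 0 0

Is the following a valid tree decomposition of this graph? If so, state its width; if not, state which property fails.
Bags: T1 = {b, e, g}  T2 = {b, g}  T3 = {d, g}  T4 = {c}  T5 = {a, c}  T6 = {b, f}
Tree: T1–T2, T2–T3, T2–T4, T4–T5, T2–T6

No — edge (b,c) lies in no bag.

A tree decomposition must satisfy three properties: every vertex lies in some bag; for every edge, both endpoints lie together in some bag; and for every vertex, the bags containing it form a connected subtree. Here edge (b,c) lies in no bag, so the decomposition is invalid.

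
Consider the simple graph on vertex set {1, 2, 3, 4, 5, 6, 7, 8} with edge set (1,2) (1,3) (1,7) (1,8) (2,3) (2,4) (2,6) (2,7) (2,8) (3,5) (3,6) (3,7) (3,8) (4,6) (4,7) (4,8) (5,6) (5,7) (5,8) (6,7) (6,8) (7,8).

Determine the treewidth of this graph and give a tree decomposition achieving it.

Treewidth 4.
One optimal decomposition is:
Bags: B1 = {3, 5, 6, 7, 8}  B2 = {2, 3, 6, 7, 8}  B3 = {2, 4, 6, 7, 8}  B4 = {1, 2, 3, 7, 8}
Tree: B1–B2, B2–B3, B2–B4

The largest bag has 5 vertices, giving width 4; this decomposition certifies tw(G) ≤ 4. On the other hand G contains the 5-clique {1, 2, 3, 7, 8}. A clique must lie in a single bag of any decomposition, so no decomposition can have width below 4. Hence tw(G) = 4 exactly.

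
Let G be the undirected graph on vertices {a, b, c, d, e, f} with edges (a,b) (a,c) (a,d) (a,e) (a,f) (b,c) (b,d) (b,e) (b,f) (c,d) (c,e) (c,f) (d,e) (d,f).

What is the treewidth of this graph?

4

A width-4 tree decomposition is:
Bags: B1 = {a, b, c, d, f}  B2 = {a, b, c, d, e}
Tree: B1–B2
Each bag holds 5 vertices, so the decomposition has width 4, which upper-bounds the treewidth. Conversely, {a, b, c, d, e} is a clique of size 5, and the vertices of any clique must share a bag in every tree decomposition; so some bag has ≥ 5 vertices and tw(G) ≥ 4. Therefore the treewidth is 4.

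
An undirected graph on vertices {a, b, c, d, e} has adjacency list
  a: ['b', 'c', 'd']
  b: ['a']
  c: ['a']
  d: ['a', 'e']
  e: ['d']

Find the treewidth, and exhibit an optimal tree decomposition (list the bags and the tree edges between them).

The largest bag has 2 vertices, giving width 1; this decomposition certifies tw(G) ≤ 1. G has an edge, so its treewidth is at least 1. Combining the bounds, tw(G) = 1.

Treewidth 1.
One such decomposition:
Bags: B1 = {a, d}  B2 = {d, e}  B3 = {a, c}  B4 = {a, b}
Tree: B1–B2, B1–B3, B3–B4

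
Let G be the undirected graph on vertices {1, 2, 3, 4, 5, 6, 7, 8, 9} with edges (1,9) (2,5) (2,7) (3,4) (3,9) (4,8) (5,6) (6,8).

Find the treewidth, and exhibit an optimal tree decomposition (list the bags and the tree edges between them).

Treewidth 1.
One optimal decomposition is:
Bags: B1 = {2, 7}  B2 = {2, 5}  B3 = {5, 6}  B4 = {6, 8}  B5 = {4, 8}  B6 = {3, 4}  B7 = {3, 9}  B8 = {1, 9}
Tree: B1–B2, B2–B3, B3–B4, B4–B5, B5–B6, B6–B7, B7–B8

Each bag holds 2 vertices, so the decomposition has width 1, which upper-bounds the treewidth. G has an edge, so its treewidth is at least 1. Therefore the treewidth is 1.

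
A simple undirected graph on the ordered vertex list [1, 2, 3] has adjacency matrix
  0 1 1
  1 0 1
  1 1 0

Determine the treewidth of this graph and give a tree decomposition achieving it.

With just one bag of size 3, the width is 3 − 1 = 2, so tw(G) ≤ 2. Conversely, {1, 2, 3} is a clique of size 3, and the vertices of any clique must share a bag in every tree decomposition; so some bag has ≥ 3 vertices and tw(G) ≥ 2. Therefore the treewidth is 2.

Treewidth 2.
Bags: B1 = {1, 2, 3}
Tree: (single bag)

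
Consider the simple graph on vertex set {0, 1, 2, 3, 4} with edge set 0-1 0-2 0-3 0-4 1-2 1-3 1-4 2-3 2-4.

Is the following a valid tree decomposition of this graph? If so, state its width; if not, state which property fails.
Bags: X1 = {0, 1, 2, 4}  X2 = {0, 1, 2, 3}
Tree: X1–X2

Yes; width 3.

Every vertex of G appears in some bag (union = {0, 1, 2, 3, 4}); every edge is covered by a bag; and for each vertex v the set of bags containing v is connected in the bag tree. The decomposition is therefore valid. The largest bag has 4 vertices, so the width is 3.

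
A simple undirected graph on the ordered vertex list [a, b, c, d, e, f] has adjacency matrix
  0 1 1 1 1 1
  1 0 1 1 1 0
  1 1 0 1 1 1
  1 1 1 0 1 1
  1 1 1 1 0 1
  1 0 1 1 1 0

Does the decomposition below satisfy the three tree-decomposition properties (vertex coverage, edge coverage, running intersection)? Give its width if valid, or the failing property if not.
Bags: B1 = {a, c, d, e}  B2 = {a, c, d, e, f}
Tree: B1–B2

A tree decomposition must satisfy three properties: every vertex lies in some bag; for every edge, both endpoints lie together in some bag; and for every vertex, the bags containing it form a connected subtree. Here vertex b appears in no bag, so the decomposition is invalid.

No — vertex b appears in no bag.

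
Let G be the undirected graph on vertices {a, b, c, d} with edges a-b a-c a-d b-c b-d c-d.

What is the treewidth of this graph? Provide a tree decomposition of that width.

A single bag containing all 4 vertices is trivially a valid decomposition of width 3. For the lower bound, the 4 vertices {a, b, c, d} are pairwise adjacent, and any tree decomposition puts a clique entirely inside one bag — forcing width ≥ 3. The upper and lower bounds meet at 3, so that is the treewidth.

Treewidth 3.
One optimal decomposition is:
Bags: B1 = {a, b, c, d}
Tree: (single bag)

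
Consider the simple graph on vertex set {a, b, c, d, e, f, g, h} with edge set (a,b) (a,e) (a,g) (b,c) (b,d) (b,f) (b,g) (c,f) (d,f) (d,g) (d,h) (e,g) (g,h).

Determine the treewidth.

A width-2 tree decomposition is:
Bags: B1 = {b, d, g}  B2 = {d, g, h}  B3 = {a, b, g}  B4 = {b, d, f}  B5 = {b, c, f}  B6 = {a, e, g}
Tree: B1–B2, B1–B3, B1–B4, B4–B5, B3–B6
Each bag holds 3 vertices, so the decomposition has width 2, which upper-bounds the treewidth. On the other hand G contains the 3-clique {d, g, h}. A clique must lie in a single bag of any decomposition, so no decomposition can have width below 2. Hence tw(G) = 2 exactly.

2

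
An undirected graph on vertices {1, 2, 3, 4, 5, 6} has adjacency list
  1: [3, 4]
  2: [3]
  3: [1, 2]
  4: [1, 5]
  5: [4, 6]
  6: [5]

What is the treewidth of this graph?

A width-1 tree decomposition is:
Bags: B1 = {2, 3}  B2 = {1, 3}  B3 = {1, 4}  B4 = {4, 5}  B5 = {5, 6}
Tree: B1–B2, B2–B3, B3–B4, B4–B5
The largest bag has 2 vertices, giving width 1; this decomposition certifies tw(G) ≤ 1. Since G has at least one edge (e.g. 2–3), it is not an edgeless graph, so tw(G) ≥ 1. Combining the bounds, tw(G) = 1.

1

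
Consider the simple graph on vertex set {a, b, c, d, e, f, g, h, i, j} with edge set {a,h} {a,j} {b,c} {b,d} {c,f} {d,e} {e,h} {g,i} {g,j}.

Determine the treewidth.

A width-1 tree decomposition is:
Bags: B1 = {c, f}  B2 = {b, c}  B3 = {b, d}  B4 = {d, e}  B5 = {e, h}  B6 = {a, h}  B7 = {a, j}  B8 = {g, j}  B9 = {g, i}
Tree: B1–B2, B2–B3, B3–B4, B4–B5, B5–B6, B6–B7, B7–B8, B8–B9
The largest bag has 2 vertices, giving width 1; this decomposition certifies tw(G) ≤ 1. Any graph with an edge has treewidth ≥ 1, and G has the edge f–c. Hence tw(G) = 1 exactly.

1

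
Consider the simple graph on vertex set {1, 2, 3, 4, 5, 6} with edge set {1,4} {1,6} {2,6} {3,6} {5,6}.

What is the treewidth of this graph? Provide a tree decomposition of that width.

Treewidth 1.
One such decomposition:
Bags: B1 = {3, 6}  B2 = {1, 6}  B3 = {5, 6}  B4 = {1, 4}  B5 = {2, 6}
Tree: B1–B2, B1–B3, B2–B4, B1–B5

Every bag has size at most 2, so the width is 2 − 1 = 1 and tw(G) ≤ 1. G has an edge, so its treewidth is at least 1. Combining the bounds, tw(G) = 1.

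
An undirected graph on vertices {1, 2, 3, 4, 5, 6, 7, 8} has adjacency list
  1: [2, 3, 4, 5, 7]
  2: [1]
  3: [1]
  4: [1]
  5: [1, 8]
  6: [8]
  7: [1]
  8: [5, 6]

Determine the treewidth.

A width-1 tree decomposition is:
Bags: B1 = {5, 8}  B2 = {6, 8}  B3 = {1, 5}  B4 = {1, 4}  B5 = {1, 2}  B6 = {1, 7}  B7 = {1, 3}
Tree: B1–B2, B1–B3, B3–B4, B4–B5, B4–B6, B5–B7
Each bag holds 2 vertices, so the decomposition has width 1, which upper-bounds the treewidth. G has an edge, so its treewidth is at least 1. The upper and lower bounds meet at 1, so that is the treewidth.

1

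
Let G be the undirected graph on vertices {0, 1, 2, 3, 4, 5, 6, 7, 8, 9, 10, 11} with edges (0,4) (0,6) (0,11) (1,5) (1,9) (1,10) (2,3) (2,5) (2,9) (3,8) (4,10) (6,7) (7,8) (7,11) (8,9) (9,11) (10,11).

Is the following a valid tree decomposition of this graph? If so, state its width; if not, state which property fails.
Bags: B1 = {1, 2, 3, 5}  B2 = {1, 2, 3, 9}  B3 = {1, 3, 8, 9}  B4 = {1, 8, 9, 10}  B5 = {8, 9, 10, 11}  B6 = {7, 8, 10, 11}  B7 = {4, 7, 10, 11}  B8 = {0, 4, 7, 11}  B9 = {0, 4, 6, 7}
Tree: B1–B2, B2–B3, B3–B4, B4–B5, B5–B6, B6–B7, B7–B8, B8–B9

Yes; width 3.

Checking the three conditions: (i) the bags cover all of {0, 1, 2, 3, 4, 5, 6, 7, 8, 9, 10, 11}; (ii) for each edge, some bag contains both endpoints; (iii) the bags containing any fixed vertex form a subtree. All hold, so the decomposition is valid with width 4 − 1 = 3.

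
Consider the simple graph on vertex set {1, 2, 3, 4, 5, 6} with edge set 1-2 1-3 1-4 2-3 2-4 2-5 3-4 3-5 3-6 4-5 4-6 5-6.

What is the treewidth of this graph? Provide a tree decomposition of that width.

Treewidth 3.
One such decomposition:
Bags: B1 = {1, 2, 3, 4}  B2 = {2, 3, 4, 5}  B3 = {3, 4, 5, 6}
Tree: B1–B2, B2–B3

Every bag has size at most 4, so the width is 4 − 1 = 3 and tw(G) ≤ 3. Conversely, {1, 2, 3, 4} is a clique of size 4, and the vertices of any clique must share a bag in every tree decomposition; so some bag has ≥ 4 vertices and tw(G) ≥ 3. Combining the bounds, tw(G) = 3.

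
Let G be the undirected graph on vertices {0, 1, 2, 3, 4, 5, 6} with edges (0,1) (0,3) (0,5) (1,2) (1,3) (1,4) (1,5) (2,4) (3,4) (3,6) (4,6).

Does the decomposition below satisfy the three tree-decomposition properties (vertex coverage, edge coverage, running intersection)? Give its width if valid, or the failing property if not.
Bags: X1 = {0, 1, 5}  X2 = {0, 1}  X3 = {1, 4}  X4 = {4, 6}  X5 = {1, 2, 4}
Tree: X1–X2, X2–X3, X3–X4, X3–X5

A tree decomposition must satisfy three properties: every vertex lies in some bag; for every edge, both endpoints lie together in some bag; and for every vertex, the bags containing it form a connected subtree. Here vertex 3 appears in no bag, so the decomposition is invalid.

No — vertex 3 appears in no bag.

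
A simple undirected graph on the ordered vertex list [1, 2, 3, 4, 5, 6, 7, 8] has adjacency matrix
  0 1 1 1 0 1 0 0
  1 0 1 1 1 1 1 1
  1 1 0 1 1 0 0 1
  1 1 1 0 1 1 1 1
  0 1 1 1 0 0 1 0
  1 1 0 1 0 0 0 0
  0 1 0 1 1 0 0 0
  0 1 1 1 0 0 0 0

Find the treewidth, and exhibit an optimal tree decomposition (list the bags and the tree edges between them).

Treewidth 3.
Bags: B1 = {1, 2, 3, 4}  B2 = {2, 3, 4, 5}  B3 = {2, 3, 4, 8}  B4 = {2, 4, 5, 7}  B5 = {1, 2, 4, 6}
Tree: B1–B2, B2–B3, B2–B4, B1–B5

The largest bag has 4 vertices, giving width 3; this decomposition certifies tw(G) ≤ 3. For the lower bound, the 4 vertices {2, 3, 4, 8} are pairwise adjacent, and any tree decomposition puts a clique entirely inside one bag — forcing width ≥ 3. The upper and lower bounds meet at 3, so that is the treewidth.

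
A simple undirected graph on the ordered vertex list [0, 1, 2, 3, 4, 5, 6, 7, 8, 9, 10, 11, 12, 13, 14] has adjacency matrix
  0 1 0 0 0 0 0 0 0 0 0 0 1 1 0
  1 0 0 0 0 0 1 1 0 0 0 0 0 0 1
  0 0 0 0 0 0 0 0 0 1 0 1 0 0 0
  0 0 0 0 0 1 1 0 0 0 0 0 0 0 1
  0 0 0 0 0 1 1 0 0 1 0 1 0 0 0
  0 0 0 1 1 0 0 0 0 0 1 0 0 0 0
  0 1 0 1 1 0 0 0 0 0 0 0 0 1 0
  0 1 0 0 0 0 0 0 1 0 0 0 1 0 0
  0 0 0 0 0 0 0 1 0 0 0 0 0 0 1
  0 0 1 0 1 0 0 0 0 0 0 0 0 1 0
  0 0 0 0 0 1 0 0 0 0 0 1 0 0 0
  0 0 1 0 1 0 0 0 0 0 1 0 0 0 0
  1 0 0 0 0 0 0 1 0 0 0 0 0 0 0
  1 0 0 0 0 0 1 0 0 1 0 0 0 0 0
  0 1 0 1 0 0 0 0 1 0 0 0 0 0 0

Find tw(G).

A width-3 tree decomposition is:
Bags: B1 = {7, 8, 12, 14}  B2 = {1, 7, 12, 14}  B3 = {0, 1, 12, 14}  B4 = {0, 1, 3, 14}  B5 = {0, 1, 3, 6}  B6 = {0, 3, 6, 13}  B7 = {3, 5, 6, 13}  B8 = {4, 5, 6, 13}  B9 = {4, 5, 9, 13}  B10 = {4, 5, 9, 10}  B11 = {4, 9, 10, 11}  B12 = {2, 9, 10, 11}
Tree: B1–B2, B2–B3, B3–B4, B4–B5, B5–B6, B6–B7, B7–B8, B8–B9, B9–B10, B10–B11, B11–B12
The largest bag has 4 vertices, giving width 3; this decomposition certifies tw(G) ≤ 3. For the lower bound: the 4 vertex sets {7,8,12}, {14}, {1}, {0,3,6,13} are disjoint, each induces a connected subgraph, and every pair is joined by at least one edge of G. Contracting each set to a single vertex therefore yields K_{4} as a minor, and since treewidth is minor-monotone, tw(G) ≥ tw(K_{4}) = 3. The upper and lower bounds meet at 3, so that is the treewidth.

3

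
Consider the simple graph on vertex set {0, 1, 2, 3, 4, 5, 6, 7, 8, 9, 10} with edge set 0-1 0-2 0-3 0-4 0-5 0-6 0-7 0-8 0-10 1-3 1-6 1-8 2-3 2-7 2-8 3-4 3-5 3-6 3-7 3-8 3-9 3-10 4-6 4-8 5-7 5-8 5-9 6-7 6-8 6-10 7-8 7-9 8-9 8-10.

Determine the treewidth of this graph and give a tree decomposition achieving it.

Treewidth 4.
Bags: B1 = {0, 3, 6, 7, 8}  B2 = {0, 1, 3, 6, 8}  B3 = {0, 3, 4, 6, 8}  B4 = {0, 3, 5, 7, 8}  B5 = {3, 5, 7, 8, 9}  B6 = {0, 2, 3, 7, 8}  B7 = {0, 3, 6, 8, 10}
Tree: B1–B2, B2–B3, B1–B4, B4–B5, B1–B6, B1–B7

The largest bag has 5 vertices, giving width 4; this decomposition certifies tw(G) ≤ 4. For the lower bound, the 5 vertices {0, 2, 3, 7, 8} are pairwise adjacent, and any tree decomposition puts a clique entirely inside one bag — forcing width ≥ 4. Therefore the treewidth is 4.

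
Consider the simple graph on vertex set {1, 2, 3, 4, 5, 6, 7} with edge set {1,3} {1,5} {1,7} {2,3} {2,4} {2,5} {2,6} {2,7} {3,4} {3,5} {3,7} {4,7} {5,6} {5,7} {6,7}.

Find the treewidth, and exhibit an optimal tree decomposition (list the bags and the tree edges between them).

Treewidth 3.
Bags: B1 = {2, 3, 4, 7}  B2 = {2, 3, 5, 7}  B3 = {1, 3, 5, 7}  B4 = {2, 5, 6, 7}
Tree: B1–B2, B2–B3, B2–B4

Every bag has size at most 4, so the width is 4 − 1 = 3 and tw(G) ≤ 3. On the other hand G contains the 4-clique {1, 3, 5, 7}. A clique must lie in a single bag of any decomposition, so no decomposition can have width below 3. The upper and lower bounds meet at 3, so that is the treewidth.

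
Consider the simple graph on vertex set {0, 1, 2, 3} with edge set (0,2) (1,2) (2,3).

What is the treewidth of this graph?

1

A width-1 tree decomposition is:
Bags: B1 = {1, 2}  B2 = {2, 3}  B3 = {0, 2}
Tree: B1–B2, B1–B3
Every bag has size at most 2, so the width is 2 − 1 = 1 and tw(G) ≤ 1. G has an edge, so its treewidth is at least 1. Combining the bounds, tw(G) = 1.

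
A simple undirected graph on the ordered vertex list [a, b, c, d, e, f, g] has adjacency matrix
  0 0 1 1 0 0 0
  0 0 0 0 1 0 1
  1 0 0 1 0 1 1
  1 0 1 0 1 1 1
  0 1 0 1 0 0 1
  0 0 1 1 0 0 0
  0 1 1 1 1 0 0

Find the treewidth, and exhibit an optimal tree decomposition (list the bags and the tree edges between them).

Each bag holds 3 vertices, so the decomposition has width 2, which upper-bounds the treewidth. Conversely, {d, e, g} is a clique of size 3, and the vertices of any clique must share a bag in every tree decomposition; so some bag has ≥ 3 vertices and tw(G) ≥ 2. Combining the bounds, tw(G) = 2.

Treewidth 2.
One such decomposition:
Bags: B1 = {c, d, g}  B2 = {d, e, g}  B3 = {a, c, d}  B4 = {c, d, f}  B5 = {b, e, g}
Tree: B1–B2, B1–B3, B1–B4, B2–B5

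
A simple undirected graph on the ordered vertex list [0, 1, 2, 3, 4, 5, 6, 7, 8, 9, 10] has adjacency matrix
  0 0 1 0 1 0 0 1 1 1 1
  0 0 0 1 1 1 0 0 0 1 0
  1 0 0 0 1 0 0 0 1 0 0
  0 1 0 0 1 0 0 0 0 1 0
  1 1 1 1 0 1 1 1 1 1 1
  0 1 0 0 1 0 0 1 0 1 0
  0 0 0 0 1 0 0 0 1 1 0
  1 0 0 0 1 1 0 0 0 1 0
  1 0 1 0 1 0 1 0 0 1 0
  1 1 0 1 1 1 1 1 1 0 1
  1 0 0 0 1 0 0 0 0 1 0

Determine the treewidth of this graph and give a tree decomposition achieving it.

Every bag has size at most 4, so the width is 4 − 1 = 3 and tw(G) ≤ 3. On the other hand G contains the 4-clique {0, 4, 8, 9}. A clique must lie in a single bag of any decomposition, so no decomposition can have width below 3. Therefore the treewidth is 3.

Treewidth 3.
One such decomposition:
Bags: B1 = {4, 5, 7, 9}  B2 = {0, 4, 7, 9}  B3 = {1, 4, 5, 9}  B4 = {1, 3, 4, 9}  B5 = {0, 4, 8, 9}  B6 = {0, 2, 4, 8}  B7 = {0, 4, 9, 10}  B8 = {4, 6, 8, 9}
Tree: B1–B2, B1–B3, B3–B4, B2–B5, B5–B6, B5–B7, B5–B8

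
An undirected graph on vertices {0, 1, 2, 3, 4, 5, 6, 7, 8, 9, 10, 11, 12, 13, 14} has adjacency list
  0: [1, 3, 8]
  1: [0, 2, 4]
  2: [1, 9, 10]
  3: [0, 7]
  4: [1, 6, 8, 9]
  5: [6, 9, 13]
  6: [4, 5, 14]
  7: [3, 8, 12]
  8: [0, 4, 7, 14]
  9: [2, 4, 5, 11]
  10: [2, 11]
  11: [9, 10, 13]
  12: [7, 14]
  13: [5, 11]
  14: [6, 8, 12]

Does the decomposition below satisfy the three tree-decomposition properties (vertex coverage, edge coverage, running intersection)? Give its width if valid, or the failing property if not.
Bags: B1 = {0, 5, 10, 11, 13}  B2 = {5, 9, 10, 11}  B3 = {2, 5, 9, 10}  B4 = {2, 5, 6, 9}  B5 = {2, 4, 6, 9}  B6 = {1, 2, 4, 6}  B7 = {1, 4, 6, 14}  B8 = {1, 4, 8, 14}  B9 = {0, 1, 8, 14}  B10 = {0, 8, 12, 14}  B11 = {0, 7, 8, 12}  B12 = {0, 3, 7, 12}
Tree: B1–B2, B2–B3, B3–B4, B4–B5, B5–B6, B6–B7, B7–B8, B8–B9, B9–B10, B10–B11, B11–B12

A tree decomposition must satisfy three properties: every vertex lies in some bag; for every edge, both endpoints lie together in some bag; and for every vertex, the bags containing it form a connected subtree. Here bags containing vertex 0 are not connected in the tree, so the decomposition is invalid.

No — bags containing vertex 0 are not connected in the tree.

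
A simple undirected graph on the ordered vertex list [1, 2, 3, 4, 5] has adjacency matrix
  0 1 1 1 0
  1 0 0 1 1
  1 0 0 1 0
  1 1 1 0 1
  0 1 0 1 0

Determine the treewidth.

2

A width-2 tree decomposition is:
Bags: B1 = {2, 4, 5}  B2 = {1, 2, 4}  B3 = {1, 3, 4}
Tree: B1–B2, B2–B3
Every bag has size at most 3, so the width is 3 − 1 = 2 and tw(G) ≤ 2. Conversely, {1, 2, 4} is a clique of size 3, and the vertices of any clique must share a bag in every tree decomposition; so some bag has ≥ 3 vertices and tw(G) ≥ 2. Therefore the treewidth is 2.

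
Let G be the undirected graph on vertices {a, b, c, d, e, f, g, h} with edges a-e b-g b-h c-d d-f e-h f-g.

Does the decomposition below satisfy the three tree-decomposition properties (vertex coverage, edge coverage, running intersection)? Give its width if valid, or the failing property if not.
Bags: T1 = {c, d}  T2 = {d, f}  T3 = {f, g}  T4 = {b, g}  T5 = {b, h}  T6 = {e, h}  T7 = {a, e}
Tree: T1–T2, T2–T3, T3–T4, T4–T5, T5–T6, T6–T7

Yes; width 1.

Checking the three conditions: (i) the bags cover all of {a, b, c, d, e, f, g, h}; (ii) for each edge, some bag contains both endpoints; (iii) the bags containing any fixed vertex form a subtree. All hold, so the decomposition is valid with width 2 − 1 = 1.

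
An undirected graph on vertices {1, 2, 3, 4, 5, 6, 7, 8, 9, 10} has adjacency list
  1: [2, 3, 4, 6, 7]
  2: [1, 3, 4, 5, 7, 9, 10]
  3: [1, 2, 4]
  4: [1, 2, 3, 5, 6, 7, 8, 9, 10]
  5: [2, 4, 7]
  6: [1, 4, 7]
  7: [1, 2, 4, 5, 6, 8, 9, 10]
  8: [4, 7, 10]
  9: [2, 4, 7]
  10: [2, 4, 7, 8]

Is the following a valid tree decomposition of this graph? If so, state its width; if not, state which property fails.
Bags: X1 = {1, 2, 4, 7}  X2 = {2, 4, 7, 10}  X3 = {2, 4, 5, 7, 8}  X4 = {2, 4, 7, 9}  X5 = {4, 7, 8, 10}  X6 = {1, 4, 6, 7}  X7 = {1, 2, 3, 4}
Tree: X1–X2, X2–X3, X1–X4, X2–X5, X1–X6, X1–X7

A tree decomposition must satisfy three properties: every vertex lies in some bag; for every edge, both endpoints lie together in some bag; and for every vertex, the bags containing it form a connected subtree. Here bags containing vertex 8 are not connected in the tree, so the decomposition is invalid.

No — bags containing vertex 8 are not connected in the tree.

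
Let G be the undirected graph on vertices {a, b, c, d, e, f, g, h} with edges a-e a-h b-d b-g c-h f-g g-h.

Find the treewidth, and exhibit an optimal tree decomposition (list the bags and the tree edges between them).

Treewidth 1.
One optimal decomposition is:
Bags: B1 = {g, h}  B2 = {c, h}  B3 = {b, g}  B4 = {a, h}  B5 = {f, g}  B6 = {b, d}  B7 = {a, e}
Tree: B1–B2, B1–B3, B1–B4, B1–B5, B3–B6, B4–B7

Every bag has size at most 2, so the width is 2 − 1 = 1 and tw(G) ≤ 1. Since G has at least one edge (e.g. g–h), it is not an edgeless graph, so tw(G) ≥ 1. Combining the bounds, tw(G) = 1.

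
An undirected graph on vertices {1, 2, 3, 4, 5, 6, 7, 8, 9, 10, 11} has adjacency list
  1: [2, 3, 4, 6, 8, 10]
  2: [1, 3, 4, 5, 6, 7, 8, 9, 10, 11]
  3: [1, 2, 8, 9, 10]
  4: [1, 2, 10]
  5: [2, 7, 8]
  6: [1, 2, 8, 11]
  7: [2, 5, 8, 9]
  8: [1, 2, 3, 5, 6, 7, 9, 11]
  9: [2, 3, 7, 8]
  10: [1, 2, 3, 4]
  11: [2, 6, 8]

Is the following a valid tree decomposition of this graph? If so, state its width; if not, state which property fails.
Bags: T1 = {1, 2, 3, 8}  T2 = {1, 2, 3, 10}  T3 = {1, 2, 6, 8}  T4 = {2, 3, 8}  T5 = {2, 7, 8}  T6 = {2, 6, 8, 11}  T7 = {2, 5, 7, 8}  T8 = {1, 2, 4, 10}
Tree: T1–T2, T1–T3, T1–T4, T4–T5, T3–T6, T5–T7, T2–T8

A tree decomposition must satisfy three properties: every vertex lies in some bag; for every edge, both endpoints lie together in some bag; and for every vertex, the bags containing it form a connected subtree. Here vertex 9 appears in no bag, so the decomposition is invalid.

No — vertex 9 appears in no bag.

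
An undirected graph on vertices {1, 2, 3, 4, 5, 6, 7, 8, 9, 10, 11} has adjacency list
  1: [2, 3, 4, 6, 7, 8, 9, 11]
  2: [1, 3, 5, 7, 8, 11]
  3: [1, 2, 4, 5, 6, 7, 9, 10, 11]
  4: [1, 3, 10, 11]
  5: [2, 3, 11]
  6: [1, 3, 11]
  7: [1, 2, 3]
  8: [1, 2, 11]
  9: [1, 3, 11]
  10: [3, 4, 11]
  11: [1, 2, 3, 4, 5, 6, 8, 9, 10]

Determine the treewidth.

A width-3 tree decomposition is:
Bags: B1 = {1, 3, 4, 11}  B2 = {3, 4, 10, 11}  B3 = {1, 2, 3, 11}  B4 = {2, 3, 5, 11}  B5 = {1, 3, 9, 11}  B6 = {1, 3, 6, 11}  B7 = {1, 2, 8, 11}  B8 = {1, 2, 3, 7}
Tree: B1–B2, B1–B3, B3–B4, B3–B5, B5–B6, B3–B7, B3–B8
Every bag has size at most 4, so the width is 4 − 1 = 3 and tw(G) ≤ 3. For the lower bound, the 4 vertices {1, 2, 8, 11} are pairwise adjacent, and any tree decomposition puts a clique entirely inside one bag — forcing width ≥ 3. Hence tw(G) = 3 exactly.

3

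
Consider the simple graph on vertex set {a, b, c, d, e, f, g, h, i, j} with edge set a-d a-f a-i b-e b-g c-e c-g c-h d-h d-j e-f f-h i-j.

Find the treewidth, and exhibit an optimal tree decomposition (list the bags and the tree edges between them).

The largest bag has 3 vertices, giving width 2; this decomposition certifies tw(G) ≤ 2. For the lower bound, G contains the cycle b–g–c–e–b, so G is not a forest; only forests have treewidth ≤ 1, hence tw(G) ≥ 2. The upper and lower bounds meet at 2, so that is the treewidth.

Treewidth 2.
One optimal decomposition is:
Bags: B1 = {b, e, g}  B2 = {c, e, g}  B3 = {c, e, f}  B4 = {c, f, h}  B5 = {a, f, h}  B6 = {a, d, h}  B7 = {a, d, i}  B8 = {d, i, j}
Tree: B1–B2, B2–B3, B3–B4, B4–B5, B5–B6, B6–B7, B7–B8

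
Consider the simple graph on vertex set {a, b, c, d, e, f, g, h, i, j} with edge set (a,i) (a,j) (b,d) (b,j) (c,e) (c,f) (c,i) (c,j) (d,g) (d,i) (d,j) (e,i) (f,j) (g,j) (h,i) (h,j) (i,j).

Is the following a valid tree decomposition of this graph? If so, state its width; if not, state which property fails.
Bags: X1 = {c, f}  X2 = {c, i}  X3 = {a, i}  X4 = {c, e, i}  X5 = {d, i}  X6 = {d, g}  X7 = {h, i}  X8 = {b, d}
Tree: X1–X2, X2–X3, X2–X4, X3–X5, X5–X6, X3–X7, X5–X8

No — vertex j appears in no bag.

A tree decomposition must satisfy three properties: every vertex lies in some bag; for every edge, both endpoints lie together in some bag; and for every vertex, the bags containing it form a connected subtree. Here vertex j appears in no bag, so the decomposition is invalid.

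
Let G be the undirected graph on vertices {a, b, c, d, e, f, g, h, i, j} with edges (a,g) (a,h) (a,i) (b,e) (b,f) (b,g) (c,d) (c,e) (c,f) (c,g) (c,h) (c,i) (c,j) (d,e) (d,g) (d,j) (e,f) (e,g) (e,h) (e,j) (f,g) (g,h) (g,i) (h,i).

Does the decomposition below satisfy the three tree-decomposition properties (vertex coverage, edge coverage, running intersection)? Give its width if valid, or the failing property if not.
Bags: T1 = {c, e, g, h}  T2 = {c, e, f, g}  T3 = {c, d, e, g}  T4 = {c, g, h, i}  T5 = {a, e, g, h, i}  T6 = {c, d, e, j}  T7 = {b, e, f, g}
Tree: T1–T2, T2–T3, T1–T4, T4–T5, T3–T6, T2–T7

A tree decomposition must satisfy three properties: every vertex lies in some bag; for every edge, both endpoints lie together in some bag; and for every vertex, the bags containing it form a connected subtree. Here bags containing vertex e are not connected in the tree, so the decomposition is invalid.

No — bags containing vertex e are not connected in the tree.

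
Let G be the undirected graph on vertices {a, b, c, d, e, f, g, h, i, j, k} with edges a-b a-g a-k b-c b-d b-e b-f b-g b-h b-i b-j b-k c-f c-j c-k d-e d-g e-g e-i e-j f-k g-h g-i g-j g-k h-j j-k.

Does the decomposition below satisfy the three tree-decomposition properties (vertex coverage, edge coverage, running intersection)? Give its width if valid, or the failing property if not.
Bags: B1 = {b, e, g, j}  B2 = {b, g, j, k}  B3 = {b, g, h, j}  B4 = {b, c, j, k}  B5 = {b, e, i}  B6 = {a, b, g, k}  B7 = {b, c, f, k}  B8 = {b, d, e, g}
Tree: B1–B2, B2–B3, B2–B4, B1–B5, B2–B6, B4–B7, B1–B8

A tree decomposition must satisfy three properties: every vertex lies in some bag; for every edge, both endpoints lie together in some bag; and for every vertex, the bags containing it form a connected subtree. Here edge (g,i) lies in no bag, so the decomposition is invalid.

No — edge (g,i) lies in no bag.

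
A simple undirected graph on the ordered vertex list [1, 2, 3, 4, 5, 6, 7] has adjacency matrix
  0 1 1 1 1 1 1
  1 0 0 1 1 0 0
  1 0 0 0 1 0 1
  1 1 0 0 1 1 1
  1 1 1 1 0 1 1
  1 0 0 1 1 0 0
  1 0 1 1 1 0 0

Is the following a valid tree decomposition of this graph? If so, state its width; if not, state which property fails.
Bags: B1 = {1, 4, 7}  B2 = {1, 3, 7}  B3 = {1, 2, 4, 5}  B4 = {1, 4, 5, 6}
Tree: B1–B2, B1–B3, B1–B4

A tree decomposition must satisfy three properties: every vertex lies in some bag; for every edge, both endpoints lie together in some bag; and for every vertex, the bags containing it form a connected subtree. Here edge (5,7) lies in no bag, so the decomposition is invalid.

No — edge (5,7) lies in no bag.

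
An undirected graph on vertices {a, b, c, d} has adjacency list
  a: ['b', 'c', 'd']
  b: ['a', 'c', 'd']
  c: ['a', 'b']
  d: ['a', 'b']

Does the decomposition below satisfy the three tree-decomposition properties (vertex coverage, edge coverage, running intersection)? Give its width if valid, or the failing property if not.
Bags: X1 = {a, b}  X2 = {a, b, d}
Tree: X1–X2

A tree decomposition must satisfy three properties: every vertex lies in some bag; for every edge, both endpoints lie together in some bag; and for every vertex, the bags containing it form a connected subtree. Here vertex c appears in no bag, so the decomposition is invalid.

No — vertex c appears in no bag.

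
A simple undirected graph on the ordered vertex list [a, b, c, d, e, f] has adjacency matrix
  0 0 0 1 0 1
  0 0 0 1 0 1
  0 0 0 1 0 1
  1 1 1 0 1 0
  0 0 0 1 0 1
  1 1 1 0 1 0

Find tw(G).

2

A width-2 tree decomposition is:
Bags: B1 = {b, d, f}  B2 = {d, e, f}  B3 = {c, d, f}  B4 = {a, d, f}
Tree: B1–B2, B2–B3, B3–B4
The largest bag has 3 vertices, giving width 2; this decomposition certifies tw(G) ≤ 2. For the lower bound, G contains the cycle d–b–f–e–d, so G is not a forest; only forests have treewidth ≤ 1, hence tw(G) ≥ 2. Combining the bounds, tw(G) = 2.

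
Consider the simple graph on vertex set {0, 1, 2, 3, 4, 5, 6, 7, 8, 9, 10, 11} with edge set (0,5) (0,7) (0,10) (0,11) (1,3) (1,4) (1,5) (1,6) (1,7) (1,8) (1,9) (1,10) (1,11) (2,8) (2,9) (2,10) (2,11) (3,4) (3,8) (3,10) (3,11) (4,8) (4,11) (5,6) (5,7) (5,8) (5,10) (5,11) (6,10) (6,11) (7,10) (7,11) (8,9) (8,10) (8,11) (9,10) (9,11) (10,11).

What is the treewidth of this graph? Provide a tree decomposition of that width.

Treewidth 4.
One such decomposition:
Bags: B1 = {1, 3, 8, 10, 11}  B2 = {1, 8, 9, 10, 11}  B3 = {1, 5, 8, 10, 11}  B4 = {2, 8, 9, 10, 11}  B5 = {1, 3, 4, 8, 11}  B6 = {1, 5, 7, 10, 11}  B7 = {0, 5, 7, 10, 11}  B8 = {1, 5, 6, 10, 11}
Tree: B1–B2, B2–B3, B2–B4, B1–B5, B3–B6, B6–B7, B3–B8

The largest bag has 5 vertices, giving width 4; this decomposition certifies tw(G) ≤ 4. For the lower bound, the 5 vertices {0, 5, 7, 10, 11} are pairwise adjacent, and any tree decomposition puts a clique entirely inside one bag — forcing width ≥ 4. The upper and lower bounds meet at 4, so that is the treewidth.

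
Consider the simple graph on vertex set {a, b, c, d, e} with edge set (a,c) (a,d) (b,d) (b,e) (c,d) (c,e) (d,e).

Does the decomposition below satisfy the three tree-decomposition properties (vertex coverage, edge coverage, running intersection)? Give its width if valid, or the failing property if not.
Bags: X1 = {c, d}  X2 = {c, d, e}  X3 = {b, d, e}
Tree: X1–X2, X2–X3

A tree decomposition must satisfy three properties: every vertex lies in some bag; for every edge, both endpoints lie together in some bag; and for every vertex, the bags containing it form a connected subtree. Here vertex a appears in no bag, so the decomposition is invalid.

No — vertex a appears in no bag.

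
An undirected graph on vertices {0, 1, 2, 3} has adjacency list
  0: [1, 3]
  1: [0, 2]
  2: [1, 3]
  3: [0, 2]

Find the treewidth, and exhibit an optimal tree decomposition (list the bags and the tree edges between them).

Treewidth 2.
One optimal decomposition is:
Bags: B1 = {1, 2, 3}  B2 = {0, 1, 3}
Tree: B1–B2

The largest bag has 3 vertices, giving width 2; this decomposition certifies tw(G) ≤ 2. For the lower bound, G contains the cycle 3–2–1–0–3, so G is not a forest; only forests have treewidth ≤ 1, hence tw(G) ≥ 2. Hence tw(G) = 2 exactly.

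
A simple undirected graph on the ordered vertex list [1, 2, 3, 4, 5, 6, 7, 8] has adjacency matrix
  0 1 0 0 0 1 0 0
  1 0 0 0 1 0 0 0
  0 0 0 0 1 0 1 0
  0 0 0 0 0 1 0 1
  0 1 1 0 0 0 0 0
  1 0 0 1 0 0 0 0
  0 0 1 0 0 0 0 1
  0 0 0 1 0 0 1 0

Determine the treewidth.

A width-2 tree decomposition is:
Bags: B1 = {2, 3, 5}  B2 = {2, 3, 7}  B3 = {2, 7, 8}  B4 = {2, 4, 8}  B5 = {2, 4, 6}  B6 = {1, 2, 6}
Tree: B1–B2, B2–B3, B3–B4, B4–B5, B5–B6
The largest bag has 3 vertices, giving width 2; this decomposition certifies tw(G) ≤ 2. The edges 2–5–3–7–8–4–6–1–2 form a cycle, so G is not a tree and its treewidth is at least 2. The upper and lower bounds meet at 2, so that is the treewidth.

2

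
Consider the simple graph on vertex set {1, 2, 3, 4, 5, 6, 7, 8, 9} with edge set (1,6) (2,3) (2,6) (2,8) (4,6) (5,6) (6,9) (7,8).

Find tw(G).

1

A width-1 tree decomposition is:
Bags: B1 = {1, 6}  B2 = {2, 6}  B3 = {2, 8}  B4 = {5, 6}  B5 = {2, 3}  B6 = {6, 9}  B7 = {4, 6}  B8 = {7, 8}
Tree: B1–B2, B2–B3, B2–B4, B3–B5, B1–B6, B1–B7, B3–B8
Each bag holds 2 vertices, so the decomposition has width 1, which upper-bounds the treewidth. G has an edge, so its treewidth is at least 1. Hence tw(G) = 1 exactly.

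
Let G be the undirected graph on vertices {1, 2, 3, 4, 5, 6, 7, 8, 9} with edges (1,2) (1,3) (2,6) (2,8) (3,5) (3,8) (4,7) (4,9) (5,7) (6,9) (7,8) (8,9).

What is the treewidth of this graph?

A width-3 tree decomposition is:
Bags: B1 = {4, 6, 7, 9}  B2 = {6, 7, 8, 9}  B3 = {2, 6, 7, 8}  B4 = {2, 5, 7, 8}  B5 = {2, 3, 5, 8}  B6 = {1, 2, 3, 5}
Tree: B1–B2, B2–B3, B3–B4, B4–B5, B5–B6
Each bag holds 4 vertices, so the decomposition has width 3, which upper-bounds the treewidth. For the lower bound: the 4 vertex sets {4,6,9}, {7}, {8}, {1,2,3,5} are disjoint, each induces a connected subgraph, and every pair is joined by at least one edge of G. Contracting each set to a single vertex therefore yields K_{4} as a minor, and since treewidth is minor-monotone, tw(G) ≥ tw(K_{4}) = 3. The upper and lower bounds meet at 3, so that is the treewidth.

3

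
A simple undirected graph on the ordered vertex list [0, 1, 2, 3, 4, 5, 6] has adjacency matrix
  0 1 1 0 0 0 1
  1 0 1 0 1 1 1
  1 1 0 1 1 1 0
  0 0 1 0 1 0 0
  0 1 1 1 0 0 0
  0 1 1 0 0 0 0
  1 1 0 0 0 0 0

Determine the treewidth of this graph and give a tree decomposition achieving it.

Every bag has size at most 3, so the width is 3 − 1 = 2 and tw(G) ≤ 2. On the other hand G contains the 3-clique {0, 1, 2}. A clique must lie in a single bag of any decomposition, so no decomposition can have width below 2. The upper and lower bounds meet at 2, so that is the treewidth.

Treewidth 2.
One such decomposition:
Bags: B1 = {0, 1, 2}  B2 = {1, 2, 5}  B3 = {1, 2, 4}  B4 = {2, 3, 4}  B5 = {0, 1, 6}
Tree: B1–B2, B2–B3, B3–B4, B1–B5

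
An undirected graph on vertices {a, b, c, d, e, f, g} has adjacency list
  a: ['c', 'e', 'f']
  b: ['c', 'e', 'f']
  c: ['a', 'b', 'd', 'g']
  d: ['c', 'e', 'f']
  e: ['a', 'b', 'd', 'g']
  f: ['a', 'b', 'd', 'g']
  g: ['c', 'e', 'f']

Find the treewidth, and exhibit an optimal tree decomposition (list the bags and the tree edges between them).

Treewidth 3.
One optimal decomposition is:
Bags: B1 = {a, c, e, f}  B2 = {b, c, e, f}  B3 = {c, d, e, f}  B4 = {c, e, f, g}
Tree: B1–B2, B2–B3, B3–B4

Each bag holds 4 vertices, so the decomposition has width 3, which upper-bounds the treewidth. For the lower bound: the 4 vertex sets {a,e}, {b,f}, {c}, {d} are disjoint, each induces a connected subgraph, and every pair is joined by at least one edge of G. Contracting each set to a single vertex therefore yields K_{4} as a minor, and since treewidth is minor-monotone, tw(G) ≥ tw(K_{4}) = 3. Hence tw(G) = 3 exactly.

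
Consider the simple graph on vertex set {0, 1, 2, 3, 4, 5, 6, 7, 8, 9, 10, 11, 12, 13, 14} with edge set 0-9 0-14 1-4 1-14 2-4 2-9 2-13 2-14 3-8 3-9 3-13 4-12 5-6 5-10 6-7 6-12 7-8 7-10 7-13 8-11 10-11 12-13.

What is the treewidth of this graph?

3

A width-3 tree decomposition is:
Bags: B1 = {0, 1, 4, 14}  B2 = {0, 2, 4, 14}  B3 = {0, 2, 4, 9}  B4 = {2, 4, 9, 12}  B5 = {2, 9, 12, 13}  B6 = {3, 9, 12, 13}  B7 = {3, 6, 12, 13}  B8 = {3, 6, 7, 13}  B9 = {3, 6, 7, 8}  B10 = {5, 6, 7, 8}  B11 = {5, 7, 8, 10}  B12 = {5, 8, 10, 11}
Tree: B1–B2, B2–B3, B3–B4, B4–B5, B5–B6, B6–B7, B7–B8, B8–B9, B9–B10, B10–B11, B11–B12
Every bag has size at most 4, so the width is 4 − 1 = 3 and tw(G) ≤ 3. For the lower bound: the 4 vertex sets {0,1,14}, {4}, {2}, {3,9,12,13} are disjoint, each induces a connected subgraph, and every pair is joined by at least one edge of G. Contracting each set to a single vertex therefore yields K_{4} as a minor, and since treewidth is minor-monotone, tw(G) ≥ tw(K_{4}) = 3. The upper and lower bounds meet at 3, so that is the treewidth.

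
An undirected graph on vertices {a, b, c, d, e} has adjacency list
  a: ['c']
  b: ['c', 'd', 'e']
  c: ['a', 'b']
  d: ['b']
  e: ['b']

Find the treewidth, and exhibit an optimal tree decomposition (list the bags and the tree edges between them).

Treewidth 1.
One such decomposition:
Bags: B1 = {b, d}  B2 = {b, e}  B3 = {b, c}  B4 = {a, c}
Tree: B1–B2, B1–B3, B3–B4

Each bag holds 2 vertices, so the decomposition has width 1, which upper-bounds the treewidth. G has an edge, so its treewidth is at least 1. Hence tw(G) = 1 exactly.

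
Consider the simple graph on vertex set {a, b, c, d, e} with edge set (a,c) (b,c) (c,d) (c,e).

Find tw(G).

1

A width-1 tree decomposition is:
Bags: B1 = {b, c}  B2 = {c, d}  B3 = {c, e}  B4 = {a, c}
Tree: B1–B2, B1–B3, B1–B4
Every bag has size at most 2, so the width is 2 − 1 = 1 and tw(G) ≤ 1. Since G has at least one edge (e.g. b–c), it is not an edgeless graph, so tw(G) ≥ 1. Hence tw(G) = 1 exactly.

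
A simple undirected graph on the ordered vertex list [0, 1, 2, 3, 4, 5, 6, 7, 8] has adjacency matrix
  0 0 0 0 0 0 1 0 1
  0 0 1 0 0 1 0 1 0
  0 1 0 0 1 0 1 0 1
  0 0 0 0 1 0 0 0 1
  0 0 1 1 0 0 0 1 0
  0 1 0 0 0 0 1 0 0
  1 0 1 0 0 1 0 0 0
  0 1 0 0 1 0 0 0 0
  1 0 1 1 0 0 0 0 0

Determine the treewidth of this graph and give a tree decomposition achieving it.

Every bag has size at most 4, so the width is 4 − 1 = 3 and tw(G) ≤ 3. For the lower bound: the 4 vertex sets {0,3,8}, {4}, {2}, {1,5,6,7} are disjoint, each induces a connected subgraph, and every pair is joined by at least one edge of G. Contracting each set to a single vertex therefore yields K_{4} as a minor, and since treewidth is minor-monotone, tw(G) ≥ tw(K_{4}) = 3. Hence tw(G) = 3 exactly.

Treewidth 3.
Bags: B1 = {0, 3, 4, 8}  B2 = {0, 2, 4, 8}  B3 = {0, 2, 4, 6}  B4 = {2, 4, 6, 7}  B5 = {1, 2, 6, 7}  B6 = {1, 5, 6, 7}
Tree: B1–B2, B2–B3, B3–B4, B4–B5, B5–B6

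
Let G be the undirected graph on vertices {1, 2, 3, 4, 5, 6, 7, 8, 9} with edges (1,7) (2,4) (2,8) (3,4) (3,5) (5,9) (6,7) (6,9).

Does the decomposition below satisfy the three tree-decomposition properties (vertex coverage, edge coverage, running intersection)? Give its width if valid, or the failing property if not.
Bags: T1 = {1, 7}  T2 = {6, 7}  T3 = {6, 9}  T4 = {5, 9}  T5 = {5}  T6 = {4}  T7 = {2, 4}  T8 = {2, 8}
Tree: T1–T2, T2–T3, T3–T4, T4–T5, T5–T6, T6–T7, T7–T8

No — vertex 3 appears in no bag.

A tree decomposition must satisfy three properties: every vertex lies in some bag; for every edge, both endpoints lie together in some bag; and for every vertex, the bags containing it form a connected subtree. Here vertex 3 appears in no bag, so the decomposition is invalid.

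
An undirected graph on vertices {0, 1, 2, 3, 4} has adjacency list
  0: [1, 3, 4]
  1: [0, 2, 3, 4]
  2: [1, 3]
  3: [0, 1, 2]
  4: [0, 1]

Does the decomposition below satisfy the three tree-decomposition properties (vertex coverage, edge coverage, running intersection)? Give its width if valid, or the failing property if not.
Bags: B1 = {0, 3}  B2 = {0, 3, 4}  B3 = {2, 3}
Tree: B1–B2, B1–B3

No — vertex 1 appears in no bag.

A tree decomposition must satisfy three properties: every vertex lies in some bag; for every edge, both endpoints lie together in some bag; and for every vertex, the bags containing it form a connected subtree. Here vertex 1 appears in no bag, so the decomposition is invalid.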